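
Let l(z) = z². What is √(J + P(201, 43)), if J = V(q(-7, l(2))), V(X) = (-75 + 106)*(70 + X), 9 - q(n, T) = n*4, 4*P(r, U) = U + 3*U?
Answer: 4*√210 ≈ 57.966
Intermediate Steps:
P(r, U) = U (P(r, U) = (U + 3*U)/4 = (4*U)/4 = U)
q(n, T) = 9 - 4*n (q(n, T) = 9 - n*4 = 9 - 4*n)
V(X) = 2170 + 31*X (V(X) = 31*(70 + X) = 2170 + 31*X)
J = 3317 (J = 2170 + 31*(9 - 4*(-7)) = 2170 + 31*(9 + 28) = 2170 + 31*37 = 2170 + 1147 = 3317)
√(J + P(201, 43)) = √(3317 + 43) = √3360 = 4*√210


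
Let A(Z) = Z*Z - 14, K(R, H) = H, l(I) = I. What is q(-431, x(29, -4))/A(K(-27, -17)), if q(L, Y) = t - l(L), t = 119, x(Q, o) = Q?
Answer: 2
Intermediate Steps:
q(L, Y) = 119 - L
A(Z) = -14 + Z² (A(Z) = Z² - 14 = -14 + Z²)
q(-431, x(29, -4))/A(K(-27, -17)) = (119 - 1*(-431))/(-14 + (-17)²) = (119 + 431)/(-14 + 289) = 550/275 = 550*(1/275) = 2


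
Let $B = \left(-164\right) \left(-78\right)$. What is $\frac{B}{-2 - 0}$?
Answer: $-6396$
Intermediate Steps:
$B = 12792$
$\frac{B}{-2 - 0} = \frac{1}{-2 - 0} \cdot 12792 = \frac{1}{-2 + \left(-1 + 1\right)} 12792 = \frac{1}{-2 + 0} \cdot 12792 = \frac{1}{-2} \cdot 12792 = \left(- \frac{1}{2}\right) 12792 = -6396$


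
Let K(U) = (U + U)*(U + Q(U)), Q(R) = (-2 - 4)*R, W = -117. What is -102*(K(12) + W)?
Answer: 158814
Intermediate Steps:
Q(R) = -6*R
K(U) = -10*U**2 (K(U) = (U + U)*(U - 6*U) = (2*U)*(-5*U) = -10*U**2)
-102*(K(12) + W) = -102*(-10*12**2 - 117) = -102*(-10*144 - 117) = -102*(-1440 - 117) = -102*(-1557) = 158814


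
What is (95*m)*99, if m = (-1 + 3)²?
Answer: 37620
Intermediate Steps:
m = 4 (m = 2² = 4)
(95*m)*99 = (95*4)*99 = 380*99 = 37620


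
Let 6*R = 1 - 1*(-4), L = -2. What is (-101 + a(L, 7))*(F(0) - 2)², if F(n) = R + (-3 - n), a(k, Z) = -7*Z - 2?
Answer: -23750/9 ≈ -2638.9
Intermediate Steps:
R = ⅚ (R = (1 - 1*(-4))/6 = (1 + 4)/6 = (⅙)*5 = ⅚ ≈ 0.83333)
a(k, Z) = -2 - 7*Z
F(n) = -13/6 - n (F(n) = ⅚ + (-3 - n) = -13/6 - n)
(-101 + a(L, 7))*(F(0) - 2)² = (-101 + (-2 - 7*7))*((-13/6 - 1*0) - 2)² = (-101 + (-2 - 49))*((-13/6 + 0) - 2)² = (-101 - 51)*(-13/6 - 2)² = -152*(-25/6)² = -152*625/36 = -23750/9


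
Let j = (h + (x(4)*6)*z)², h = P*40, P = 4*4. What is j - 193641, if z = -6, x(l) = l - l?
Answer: 215959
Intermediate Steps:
x(l) = 0
P = 16
h = 640 (h = 16*40 = 640)
j = 409600 (j = (640 + (0*6)*(-6))² = (640 + 0*(-6))² = (640 + 0)² = 640² = 409600)
j - 193641 = 409600 - 193641 = 215959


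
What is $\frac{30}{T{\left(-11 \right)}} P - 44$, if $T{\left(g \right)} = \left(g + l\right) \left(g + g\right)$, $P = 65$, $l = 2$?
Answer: $- \frac{1127}{33} \approx -34.151$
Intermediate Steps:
$T{\left(g \right)} = 2 g \left(2 + g\right)$ ($T{\left(g \right)} = \left(g + 2\right) \left(g + g\right) = \left(2 + g\right) 2 g = 2 g \left(2 + g\right)$)
$\frac{30}{T{\left(-11 \right)}} P - 44 = \frac{30}{2 \left(-11\right) \left(2 - 11\right)} 65 - 44 = \frac{30}{2 \left(-11\right) \left(-9\right)} 65 - 44 = \frac{30}{198} \cdot 65 - 44 = 30 \cdot \frac{1}{198} \cdot 65 - 44 = \frac{5}{33} \cdot 65 - 44 = \frac{325}{33} - 44 = - \frac{1127}{33}$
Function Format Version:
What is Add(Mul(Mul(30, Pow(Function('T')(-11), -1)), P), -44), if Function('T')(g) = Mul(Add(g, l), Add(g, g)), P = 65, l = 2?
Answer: Rational(-1127, 33) ≈ -34.151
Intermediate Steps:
Function('T')(g) = Mul(2, g, Add(2, g)) (Function('T')(g) = Mul(Add(g, 2), Add(g, g)) = Mul(Add(2, g), Mul(2, g)) = Mul(2, g, Add(2, g)))
Add(Mul(Mul(30, Pow(Function('T')(-11), -1)), P), -44) = Add(Mul(Mul(30, Pow(Mul(2, -11, Add(2, -11)), -1)), 65), -44) = Add(Mul(Mul(30, Pow(Mul(2, -11, -9), -1)), 65), -44) = Add(Mul(Mul(30, Pow(198, -1)), 65), -44) = Add(Mul(Mul(30, Rational(1, 198)), 65), -44) = Add(Mul(Rational(5, 33), 65), -44) = Add(Rational(325, 33), -44) = Rational(-1127, 33)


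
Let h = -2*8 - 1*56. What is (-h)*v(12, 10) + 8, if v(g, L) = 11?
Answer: 800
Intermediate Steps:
h = -72 (h = -16 - 56 = -72)
(-h)*v(12, 10) + 8 = -1*(-72)*11 + 8 = 72*11 + 8 = 792 + 8 = 800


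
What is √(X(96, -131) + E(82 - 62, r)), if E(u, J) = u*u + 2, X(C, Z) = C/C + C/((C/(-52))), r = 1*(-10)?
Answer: 3*√39 ≈ 18.735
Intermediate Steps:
r = -10
X(C, Z) = -51 (X(C, Z) = 1 + C/((C*(-1/52))) = 1 + C/((-C/52)) = 1 + C*(-52/C) = 1 - 52 = -51)
E(u, J) = 2 + u² (E(u, J) = u² + 2 = 2 + u²)
√(X(96, -131) + E(82 - 62, r)) = √(-51 + (2 + (82 - 62)²)) = √(-51 + (2 + 20²)) = √(-51 + (2 + 400)) = √(-51 + 402) = √351 = 3*√39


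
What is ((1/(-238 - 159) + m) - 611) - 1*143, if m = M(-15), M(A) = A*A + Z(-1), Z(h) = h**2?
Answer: -209617/397 ≈ -528.00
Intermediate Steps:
M(A) = 1 + A**2 (M(A) = A*A + (-1)**2 = A**2 + 1 = 1 + A**2)
m = 226 (m = 1 + (-15)**2 = 1 + 225 = 226)
((1/(-238 - 159) + m) - 611) - 1*143 = ((1/(-238 - 159) + 226) - 611) - 1*143 = ((1/(-397) + 226) - 611) - 143 = ((-1/397 + 226) - 611) - 143 = (89721/397 - 611) - 143 = -152846/397 - 143 = -209617/397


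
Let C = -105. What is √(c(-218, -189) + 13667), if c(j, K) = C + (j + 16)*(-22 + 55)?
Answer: 4*√431 ≈ 83.042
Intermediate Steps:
c(j, K) = 423 + 33*j (c(j, K) = -105 + (j + 16)*(-22 + 55) = -105 + (16 + j)*33 = -105 + (528 + 33*j) = 423 + 33*j)
√(c(-218, -189) + 13667) = √((423 + 33*(-218)) + 13667) = √((423 - 7194) + 13667) = √(-6771 + 13667) = √6896 = 4*√431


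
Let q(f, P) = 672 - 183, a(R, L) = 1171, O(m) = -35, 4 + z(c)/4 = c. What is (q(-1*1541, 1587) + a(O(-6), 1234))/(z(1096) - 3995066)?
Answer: -830/1995349 ≈ -0.00041597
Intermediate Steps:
z(c) = -16 + 4*c
q(f, P) = 489
(q(-1*1541, 1587) + a(O(-6), 1234))/(z(1096) - 3995066) = (489 + 1171)/((-16 + 4*1096) - 3995066) = 1660/((-16 + 4384) - 3995066) = 1660/(4368 - 3995066) = 1660/(-3990698) = 1660*(-1/3990698) = -830/1995349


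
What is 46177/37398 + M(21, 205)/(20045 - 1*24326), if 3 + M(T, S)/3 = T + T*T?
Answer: 48728897/53366946 ≈ 0.91309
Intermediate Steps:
M(T, S) = -9 + 3*T + 3*T**2 (M(T, S) = -9 + 3*(T + T*T) = -9 + 3*(T + T**2) = -9 + (3*T + 3*T**2) = -9 + 3*T + 3*T**2)
46177/37398 + M(21, 205)/(20045 - 1*24326) = 46177/37398 + (-9 + 3*21 + 3*21**2)/(20045 - 1*24326) = 46177*(1/37398) + (-9 + 63 + 3*441)/(20045 - 24326) = 46177/37398 + (-9 + 63 + 1323)/(-4281) = 46177/37398 + 1377*(-1/4281) = 46177/37398 - 459/1427 = 48728897/53366946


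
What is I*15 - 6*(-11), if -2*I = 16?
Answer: -54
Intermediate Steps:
I = -8 (I = -½*16 = -8)
I*15 - 6*(-11) = -8*15 - 6*(-11) = -120 + 66 = -54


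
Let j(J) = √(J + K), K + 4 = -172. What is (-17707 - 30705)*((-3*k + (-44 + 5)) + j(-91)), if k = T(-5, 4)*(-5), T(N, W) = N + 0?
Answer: 5518968 - 48412*I*√267 ≈ 5.519e+6 - 7.9106e+5*I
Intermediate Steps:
K = -176 (K = -4 - 172 = -176)
j(J) = √(-176 + J) (j(J) = √(J - 176) = √(-176 + J))
T(N, W) = N
k = 25 (k = -5*(-5) = 25)
(-17707 - 30705)*((-3*k + (-44 + 5)) + j(-91)) = (-17707 - 30705)*((-3*25 + (-44 + 5)) + √(-176 - 91)) = -48412*((-75 - 39) + √(-267)) = -48412*(-114 + I*√267) = 5518968 - 48412*I*√267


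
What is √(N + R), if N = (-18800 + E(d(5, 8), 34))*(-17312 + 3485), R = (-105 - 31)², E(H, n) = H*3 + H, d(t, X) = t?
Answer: 2*√64922389 ≈ 16115.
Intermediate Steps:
E(H, n) = 4*H (E(H, n) = 3*H + H = 4*H)
R = 18496 (R = (-136)² = 18496)
N = 259671060 (N = (-18800 + 4*5)*(-17312 + 3485) = (-18800 + 20)*(-13827) = -18780*(-13827) = 259671060)
√(N + R) = √(259671060 + 18496) = √259689556 = 2*√64922389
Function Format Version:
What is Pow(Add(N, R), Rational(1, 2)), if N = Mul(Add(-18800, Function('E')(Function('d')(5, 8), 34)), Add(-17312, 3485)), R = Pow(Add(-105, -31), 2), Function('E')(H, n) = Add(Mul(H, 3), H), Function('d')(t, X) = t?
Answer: Mul(2, Pow(64922389, Rational(1, 2))) ≈ 16115.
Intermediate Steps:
Function('E')(H, n) = Mul(4, H) (Function('E')(H, n) = Add(Mul(3, H), H) = Mul(4, H))
R = 18496 (R = Pow(-136, 2) = 18496)
N = 259671060 (N = Mul(Add(-18800, Mul(4, 5)), Add(-17312, 3485)) = Mul(Add(-18800, 20), -13827) = Mul(-18780, -13827) = 259671060)
Pow(Add(N, R), Rational(1, 2)) = Pow(Add(259671060, 18496), Rational(1, 2)) = Pow(259689556, Rational(1, 2)) = Mul(2, Pow(64922389, Rational(1, 2)))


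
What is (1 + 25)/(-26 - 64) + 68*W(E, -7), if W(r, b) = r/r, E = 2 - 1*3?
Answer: 3047/45 ≈ 67.711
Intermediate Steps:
E = -1 (E = 2 - 3 = -1)
W(r, b) = 1
(1 + 25)/(-26 - 64) + 68*W(E, -7) = (1 + 25)/(-26 - 64) + 68*1 = 26/(-90) + 68 = 26*(-1/90) + 68 = -13/45 + 68 = 3047/45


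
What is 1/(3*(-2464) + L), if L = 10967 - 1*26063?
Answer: -1/22488 ≈ -4.4468e-5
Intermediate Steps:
L = -15096 (L = 10967 - 26063 = -15096)
1/(3*(-2464) + L) = 1/(3*(-2464) - 15096) = 1/(-7392 - 15096) = 1/(-22488) = -1/22488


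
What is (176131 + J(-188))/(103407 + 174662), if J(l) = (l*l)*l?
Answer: -6468541/278069 ≈ -23.262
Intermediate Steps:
J(l) = l³ (J(l) = l²*l = l³)
(176131 + J(-188))/(103407 + 174662) = (176131 + (-188)³)/(103407 + 174662) = (176131 - 6644672)/278069 = -6468541*1/278069 = -6468541/278069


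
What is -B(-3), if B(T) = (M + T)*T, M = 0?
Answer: -9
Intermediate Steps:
B(T) = T² (B(T) = (0 + T)*T = T*T = T²)
-B(-3) = -1*(-3)² = -1*9 = -9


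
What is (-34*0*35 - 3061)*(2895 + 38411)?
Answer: -126437666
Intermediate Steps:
(-34*0*35 - 3061)*(2895 + 38411) = (0*35 - 3061)*41306 = (0 - 3061)*41306 = -3061*41306 = -126437666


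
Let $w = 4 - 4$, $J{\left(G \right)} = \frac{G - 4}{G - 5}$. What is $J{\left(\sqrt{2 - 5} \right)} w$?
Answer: $0$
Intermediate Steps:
$J{\left(G \right)} = \frac{-4 + G}{-5 + G}$
$w = 0$
$J{\left(\sqrt{2 - 5} \right)} w = \frac{-4 + \sqrt{2 - 5}}{-5 + \sqrt{2 - 5}} \cdot 0 = \frac{-4 + \sqrt{-3}}{-5 + \sqrt{-3}} \cdot 0 = \frac{-4 + i \sqrt{3}}{-5 + i \sqrt{3}} \cdot 0 = 0$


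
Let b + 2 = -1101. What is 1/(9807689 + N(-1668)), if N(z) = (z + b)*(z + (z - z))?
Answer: 1/14429717 ≈ 6.9301e-8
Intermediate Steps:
b = -1103 (b = -2 - 1101 = -1103)
N(z) = z*(-1103 + z) (N(z) = (z - 1103)*(z + (z - z)) = (-1103 + z)*(z + 0) = (-1103 + z)*z = z*(-1103 + z))
1/(9807689 + N(-1668)) = 1/(9807689 - 1668*(-1103 - 1668)) = 1/(9807689 - 1668*(-2771)) = 1/(9807689 + 4622028) = 1/14429717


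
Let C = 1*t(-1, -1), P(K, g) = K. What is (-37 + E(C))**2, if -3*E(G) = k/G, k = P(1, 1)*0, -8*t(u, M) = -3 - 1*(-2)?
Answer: 1369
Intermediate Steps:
t(u, M) = 1/8 (t(u, M) = -(-3 - 1*(-2))/8 = -(-3 + 2)/8 = -1/8*(-1) = 1/8)
k = 0 (k = 1*0 = 0)
C = 1/8 (C = 1*(1/8) = 1/8 ≈ 0.12500)
E(G) = 0 (E(G) = -0/G = -1/3*0 = 0)
(-37 + E(C))**2 = (-37 + 0)**2 = (-37)**2 = 1369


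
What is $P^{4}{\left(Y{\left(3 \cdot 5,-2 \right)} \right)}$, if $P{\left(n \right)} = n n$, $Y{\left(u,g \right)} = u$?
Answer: $2562890625$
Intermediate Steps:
$P{\left(n \right)} = n^{2}$
$P^{4}{\left(Y{\left(3 \cdot 5,-2 \right)} \right)} = \left(\left(3 \cdot 5\right)^{2}\right)^{4} = \left(15^{2}\right)^{4} = 225^{4} = 2562890625$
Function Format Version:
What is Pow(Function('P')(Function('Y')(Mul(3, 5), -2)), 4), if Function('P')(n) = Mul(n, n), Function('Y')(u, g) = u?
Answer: 2562890625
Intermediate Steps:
Function('P')(n) = Pow(n, 2)
Pow(Function('P')(Function('Y')(Mul(3, 5), -2)), 4) = Pow(Pow(Mul(3, 5), 2), 4) = Pow(Pow(15, 2), 4) = Pow(225, 4) = 2562890625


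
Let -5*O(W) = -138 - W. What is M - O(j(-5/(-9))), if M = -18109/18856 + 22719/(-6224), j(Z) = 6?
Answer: -2450662817/73349840 ≈ -33.411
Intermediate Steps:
O(W) = 138/5 + W/5 (O(W) = -(-138 - W)/5 = 138/5 + W/5)
M = -67637485/14669968 (M = -18109*1/18856 + 22719*(-1/6224) = -18109/18856 - 22719/6224 = -67637485/14669968 ≈ -4.6106)
M - O(j(-5/(-9))) = -67637485/14669968 - (138/5 + (1/5)*6) = -67637485/14669968 - (138/5 + 6/5) = -67637485/14669968 - 1*144/5 = -67637485/14669968 - 144/5 = -2450662817/73349840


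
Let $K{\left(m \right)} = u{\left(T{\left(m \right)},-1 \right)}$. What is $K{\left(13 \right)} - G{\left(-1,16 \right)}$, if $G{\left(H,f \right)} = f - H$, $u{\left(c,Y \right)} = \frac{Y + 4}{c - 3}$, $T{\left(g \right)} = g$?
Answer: $- \frac{167}{10} \approx -16.7$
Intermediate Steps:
$u{\left(c,Y \right)} = \frac{4 + Y}{-3 + c}$
$K{\left(m \right)} = \frac{3}{-3 + m}$ ($K{\left(m \right)} = \frac{4 - 1}{-3 + m} = \frac{1}{-3 + m} 3 = \frac{3}{-3 + m}$)
$K{\left(13 \right)} - G{\left(-1,16 \right)} = \frac{3}{-3 + 13} - \left(16 - -1\right) = \frac{3}{10} - \left(16 + 1\right) = 3 \cdot \frac{1}{10} - 17 = \frac{3}{10} - 17 = - \frac{167}{10}$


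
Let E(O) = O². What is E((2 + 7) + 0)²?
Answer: 6561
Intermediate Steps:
E((2 + 7) + 0)² = (((2 + 7) + 0)²)² = ((9 + 0)²)² = (9²)² = 81² = 6561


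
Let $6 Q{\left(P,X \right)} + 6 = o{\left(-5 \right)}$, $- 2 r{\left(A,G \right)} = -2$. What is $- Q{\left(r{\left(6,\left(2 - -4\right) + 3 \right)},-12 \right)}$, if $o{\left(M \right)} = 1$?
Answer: $\frac{5}{6} \approx 0.83333$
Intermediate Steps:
$r{\left(A,G \right)} = 1$ ($r{\left(A,G \right)} = \left(- \frac{1}{2}\right) \left(-2\right) = 1$)
$Q{\left(P,X \right)} = - \frac{5}{6}$ ($Q{\left(P,X \right)} = -1 + \frac{1}{6} \cdot 1 = -1 + \frac{1}{6} = - \frac{5}{6}$)
$- Q{\left(r{\left(6,\left(2 - -4\right) + 3 \right)},-12 \right)} = \left(-1\right) \left(- \frac{5}{6}\right) = \frac{5}{6}$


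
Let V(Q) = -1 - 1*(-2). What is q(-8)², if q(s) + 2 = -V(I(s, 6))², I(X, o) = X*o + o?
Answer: 9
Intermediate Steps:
I(X, o) = o + X*o
V(Q) = 1 (V(Q) = -1 + 2 = 1)
q(s) = -3 (q(s) = -2 - 1*1² = -2 - 1*1 = -2 - 1 = -3)
q(-8)² = (-3)² = 9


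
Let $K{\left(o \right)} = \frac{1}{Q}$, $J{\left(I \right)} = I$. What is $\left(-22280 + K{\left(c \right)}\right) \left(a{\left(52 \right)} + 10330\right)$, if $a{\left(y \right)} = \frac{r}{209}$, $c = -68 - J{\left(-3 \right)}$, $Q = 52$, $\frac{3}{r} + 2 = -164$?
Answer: $- \frac{415214821146503}{1804088} \approx -2.3015 \cdot 10^{8}$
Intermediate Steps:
$r = - \frac{3}{166}$ ($r = \frac{3}{-2 - 164} = \frac{3}{-166} = 3 \left(- \frac{1}{166}\right) = - \frac{3}{166} \approx -0.018072$)
$c = -65$ ($c = -68 - -3 = -68 + 3 = -65$)
$K{\left(o \right)} = \frac{1}{52}$
$a{\left(y \right)} = - \frac{3}{34694}$ ($a{\left(y \right)} = - \frac{3}{166 \cdot 209} = \left(- \frac{3}{166}\right) \frac{1}{209} = - \frac{3}{34694}$)
$\left(-22280 + K{\left(c \right)}\right) \left(a{\left(52 \right)} + 10330\right) = \left(-22280 + \frac{1}{52}\right) \left(- \frac{3}{34694} + 10330\right) = \left(- \frac{1158559}{52}\right) \frac{358389017}{34694} = - \frac{415214821146503}{1804088}$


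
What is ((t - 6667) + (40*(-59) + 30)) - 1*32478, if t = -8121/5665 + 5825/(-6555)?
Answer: -308044398481/7426815 ≈ -41477.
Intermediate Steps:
t = -17246356/7426815 (t = -8121*1/5665 + 5825*(-1/6555) = -8121/5665 - 1165/1311 = -17246356/7426815 ≈ -2.3222)
((t - 6667) + (40*(-59) + 30)) - 1*32478 = ((-17246356/7426815 - 6667) + (40*(-59) + 30)) - 1*32478 = (-49531821961/7426815 + (-2360 + 30)) - 32478 = (-49531821961/7426815 - 2330) - 32478 = -66836300911/7426815 - 32478 = -308044398481/7426815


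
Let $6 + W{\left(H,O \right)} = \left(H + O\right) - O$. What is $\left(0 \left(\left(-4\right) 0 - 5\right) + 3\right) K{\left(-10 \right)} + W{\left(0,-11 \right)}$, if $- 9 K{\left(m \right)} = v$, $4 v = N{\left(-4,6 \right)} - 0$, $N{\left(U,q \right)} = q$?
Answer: $- \frac{13}{2} \approx -6.5$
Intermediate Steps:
$W{\left(H,O \right)} = -6 + H$ ($W{\left(H,O \right)} = -6 + \left(\left(H + O\right) - O\right) = -6 + H$)
$v = \frac{3}{2}$ ($v = \frac{6 - 0}{4} = \frac{6 + 0}{4} = \frac{1}{4} \cdot 6 = \frac{3}{2} \approx 1.5$)
$K{\left(m \right)} = - \frac{1}{6}$ ($K{\left(m \right)} = \left(- \frac{1}{9}\right) \frac{3}{2} = - \frac{1}{6}$)
$\left(0 \left(\left(-4\right) 0 - 5\right) + 3\right) K{\left(-10 \right)} + W{\left(0,-11 \right)} = \left(0 \left(\left(-4\right) 0 - 5\right) + 3\right) \left(- \frac{1}{6}\right) + \left(-6 + 0\right) = \left(0 \left(0 - 5\right) + 3\right) \left(- \frac{1}{6}\right) - 6 = \left(0 \left(-5\right) + 3\right) \left(- \frac{1}{6}\right) - 6 = \left(0 + 3\right) \left(- \frac{1}{6}\right) - 6 = 3 \left(- \frac{1}{6}\right) - 6 = - \frac{1}{2} - 6 = - \frac{13}{2}$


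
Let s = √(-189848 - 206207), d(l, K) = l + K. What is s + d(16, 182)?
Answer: 198 + I*√396055 ≈ 198.0 + 629.33*I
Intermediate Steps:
d(l, K) = K + l
s = I*√396055 (s = √(-396055) = I*√396055 ≈ 629.33*I)
s + d(16, 182) = I*√396055 + (182 + 16) = I*√396055 + 198 = 198 + I*√396055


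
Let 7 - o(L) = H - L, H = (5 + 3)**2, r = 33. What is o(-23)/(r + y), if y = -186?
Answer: 80/153 ≈ 0.52288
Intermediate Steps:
H = 64 (H = 8**2 = 64)
o(L) = -57 + L (o(L) = 7 - (64 - L) = 7 + (-64 + L) = -57 + L)
o(-23)/(r + y) = (-57 - 23)/(33 - 186) = -80/(-153) = -80*(-1/153) = 80/153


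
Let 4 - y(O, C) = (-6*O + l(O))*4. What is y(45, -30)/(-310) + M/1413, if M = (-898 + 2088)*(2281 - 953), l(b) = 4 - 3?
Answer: 48837316/43803 ≈ 1114.9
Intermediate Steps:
l(b) = 1
M = 1580320 (M = 1190*1328 = 1580320)
y(O, C) = 24*O (y(O, C) = 4 - (-6*O + 1)*4 = 4 - (1 - 6*O)*4 = 4 - (4 - 24*O) = 4 + (-4 + 24*O) = 24*O)
y(45, -30)/(-310) + M/1413 = (24*45)/(-310) + 1580320/1413 = 1080*(-1/310) + 1580320*(1/1413) = -108/31 + 1580320/1413 = 48837316/43803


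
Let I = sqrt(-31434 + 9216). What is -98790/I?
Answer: 16465*I*sqrt(42)/161 ≈ 662.77*I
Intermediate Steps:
I = 23*I*sqrt(42) (I = sqrt(-22218) = 23*I*sqrt(42) ≈ 149.06*I)
-98790/I = -98790*(-I*sqrt(42)/966) = -(-16465)*I*sqrt(42)/161 = 16465*I*sqrt(42)/161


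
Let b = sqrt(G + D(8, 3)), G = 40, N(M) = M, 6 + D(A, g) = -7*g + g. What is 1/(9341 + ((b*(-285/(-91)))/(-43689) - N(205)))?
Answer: 1325233/12107328308 ≈ 0.00010946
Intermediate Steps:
D(A, g) = -6 - 6*g (D(A, g) = -6 + (-7*g + g) = -6 - 6*g)
b = 4 (b = sqrt(40 + (-6 - 6*3)) = sqrt(40 + (-6 - 18)) = sqrt(40 - 24) = sqrt(16) = 4)
1/(9341 + ((b*(-285/(-91)))/(-43689) - N(205))) = 1/(9341 + ((4*(-285/(-91)))/(-43689) - 1*205)) = 1/(9341 + ((4*(-285*(-1/91)))*(-1/43689) - 205)) = 1/(9341 + ((4*(285/91))*(-1/43689) - 205)) = 1/(9341 + ((1140/91)*(-1/43689) - 205)) = 1/(9341 + (-380/1325233 - 205)) = 1/(9341 - 271673145/1325233) = 1/(12107328308/1325233) = 1325233/12107328308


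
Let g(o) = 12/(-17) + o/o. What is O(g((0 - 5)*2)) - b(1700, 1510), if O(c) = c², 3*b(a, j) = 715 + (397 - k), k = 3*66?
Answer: -264071/867 ≈ -304.58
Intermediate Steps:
k = 198
b(a, j) = 914/3 (b(a, j) = (715 + (397 - 1*198))/3 = (715 + (397 - 198))/3 = (715 + 199)/3 = (⅓)*914 = 914/3)
g(o) = 5/17 (g(o) = 12*(-1/17) + 1 = -12/17 + 1 = 5/17)
O(g((0 - 5)*2)) - b(1700, 1510) = (5/17)² - 1*914/3 = 25/289 - 914/3 = -264071/867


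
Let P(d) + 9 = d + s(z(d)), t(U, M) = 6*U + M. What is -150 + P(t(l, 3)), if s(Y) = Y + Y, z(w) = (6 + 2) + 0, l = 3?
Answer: -122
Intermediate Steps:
t(U, M) = M + 6*U
z(w) = 8 (z(w) = 8 + 0 = 8)
s(Y) = 2*Y
P(d) = 7 + d (P(d) = -9 + (d + 2*8) = -9 + (d + 16) = -9 + (16 + d) = 7 + d)
-150 + P(t(l, 3)) = -150 + (7 + (3 + 6*3)) = -150 + (7 + (3 + 18)) = -150 + (7 + 21) = -150 + 28 = -122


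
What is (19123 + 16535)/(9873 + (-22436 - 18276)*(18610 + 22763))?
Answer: -3962/187151967 ≈ -2.1170e-5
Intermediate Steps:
(19123 + 16535)/(9873 + (-22436 - 18276)*(18610 + 22763)) = 35658/(9873 - 40712*41373) = 35658/(9873 - 1684377576) = 35658/(-1684367703) = 35658*(-1/1684367703) = -3962/187151967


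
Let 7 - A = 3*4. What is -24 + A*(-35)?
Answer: 151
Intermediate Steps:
A = -5 (A = 7 - 3*4 = 7 - 1*12 = 7 - 12 = -5)
-24 + A*(-35) = -24 - 5*(-35) = -24 + 175 = 151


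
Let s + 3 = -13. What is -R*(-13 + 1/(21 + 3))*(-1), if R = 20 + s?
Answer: -311/6 ≈ -51.833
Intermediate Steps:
s = -16 (s = -3 - 13 = -16)
R = 4 (R = 20 - 16 = 4)
-R*(-13 + 1/(21 + 3))*(-1) = -4*(-13 + 1/(21 + 3))*(-1) = -4*(-13 + 1/24)*(-1) = -4*(-311/24)*(-1) = -(-311)*(-1)/6 = -1*311/6 = -311/6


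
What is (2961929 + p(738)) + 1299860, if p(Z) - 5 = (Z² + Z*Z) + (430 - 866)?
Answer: 5350646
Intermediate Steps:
p(Z) = -431 + 2*Z² (p(Z) = 5 + ((Z² + Z*Z) + (430 - 866)) = 5 + ((Z² + Z²) - 436) = 5 + (2*Z² - 436) = 5 + (-436 + 2*Z²) = -431 + 2*Z²)
(2961929 + p(738)) + 1299860 = (2961929 + (-431 + 2*738²)) + 1299860 = (2961929 + (-431 + 2*544644)) + 1299860 = (2961929 + (-431 + 1089288)) + 1299860 = (2961929 + 1088857) + 1299860 = 4050786 + 1299860 = 5350646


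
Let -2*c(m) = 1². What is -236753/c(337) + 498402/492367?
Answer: 233139227104/492367 ≈ 4.7351e+5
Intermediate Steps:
c(m) = -½ (c(m) = -½*1² = -½*1 = -½)
-236753/c(337) + 498402/492367 = -236753/(-½) + 498402/492367 = -236753*(-2) + 498402*(1/492367) = 473506 + 498402/492367 = 233139227104/492367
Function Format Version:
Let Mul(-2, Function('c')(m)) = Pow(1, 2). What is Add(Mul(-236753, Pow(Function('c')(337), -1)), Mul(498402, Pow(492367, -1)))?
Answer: Rational(233139227104, 492367) ≈ 4.7351e+5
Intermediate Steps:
Function('c')(m) = Rational(-1, 2) (Function('c')(m) = Mul(Rational(-1, 2), Pow(1, 2)) = Mul(Rational(-1, 2), 1) = Rational(-1, 2))
Add(Mul(-236753, Pow(Function('c')(337), -1)), Mul(498402, Pow(492367, -1))) = Add(Mul(-236753, Pow(Rational(-1, 2), -1)), Mul(498402, Pow(492367, -1))) = Add(Mul(-236753, -2), Mul(498402, Rational(1, 492367))) = Add(473506, Rational(498402, 492367)) = Rational(233139227104, 492367)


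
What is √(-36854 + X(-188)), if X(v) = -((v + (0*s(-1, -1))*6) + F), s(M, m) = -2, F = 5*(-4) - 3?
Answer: I*√36643 ≈ 191.42*I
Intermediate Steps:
F = -23 (F = -20 - 3 = -23)
X(v) = 23 - v (X(v) = -((v + (0*(-2))*6) - 23) = -((v + 0*6) - 23) = -((v + 0) - 23) = -(v - 23) = -(-23 + v) = 23 - v)
√(-36854 + X(-188)) = √(-36854 + (23 - 1*(-188))) = √(-36854 + (23 + 188)) = √(-36854 + 211) = √(-36643) = I*√36643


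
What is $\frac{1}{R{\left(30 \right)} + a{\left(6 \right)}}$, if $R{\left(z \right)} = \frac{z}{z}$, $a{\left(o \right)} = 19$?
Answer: $\frac{1}{20} \approx 0.05$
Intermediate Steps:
$R{\left(z \right)} = 1$
$\frac{1}{R{\left(30 \right)} + a{\left(6 \right)}} = \frac{1}{1 + 19} = \frac{1}{20}$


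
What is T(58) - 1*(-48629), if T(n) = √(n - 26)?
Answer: 48629 + 4*√2 ≈ 48635.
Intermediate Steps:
T(n) = √(-26 + n)
T(58) - 1*(-48629) = √(-26 + 58) - 1*(-48629) = √32 + 48629 = 4*√2 + 48629 = 48629 + 4*√2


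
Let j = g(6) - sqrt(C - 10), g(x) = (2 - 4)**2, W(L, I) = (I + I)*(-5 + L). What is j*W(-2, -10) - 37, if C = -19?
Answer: 523 - 140*I*sqrt(29) ≈ 523.0 - 753.92*I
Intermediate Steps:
W(L, I) = 2*I*(-5 + L) (W(L, I) = (2*I)*(-5 + L) = 2*I*(-5 + L))
g(x) = 4 (g(x) = (-2)**2 = 4)
j = 4 - I*sqrt(29) (j = 4 - sqrt(-19 - 10) = 4 - sqrt(-29) = 4 - I*sqrt(29) ≈ 4.0 - 5.3852*I)
j*W(-2, -10) - 37 = (4 - I*sqrt(29))*(2*(-10)*(-5 - 2)) - 37 = (4 - I*sqrt(29))*(2*(-10)*(-7)) - 37 = (4 - I*sqrt(29))*140 - 37 = (560 - 140*I*sqrt(29)) - 37 = 523 - 140*I*sqrt(29)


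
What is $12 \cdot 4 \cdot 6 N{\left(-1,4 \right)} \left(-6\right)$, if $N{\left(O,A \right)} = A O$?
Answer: $6912$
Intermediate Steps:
$12 \cdot 4 \cdot 6 N{\left(-1,4 \right)} \left(-6\right) = 12 \cdot 4 \cdot 6 \cdot 4 \left(-1\right) \left(-6\right) = 12 \cdot 24 \left(-4\right) \left(-6\right) = 12 \left(-96\right) \left(-6\right) = \left(-1152\right) \left(-6\right) = 6912$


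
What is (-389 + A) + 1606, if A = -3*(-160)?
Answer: 1697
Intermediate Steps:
A = 480
(-389 + A) + 1606 = (-389 + 480) + 1606 = 91 + 1606 = 1697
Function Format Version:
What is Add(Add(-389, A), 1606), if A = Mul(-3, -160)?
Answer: 1697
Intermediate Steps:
A = 480
Add(Add(-389, A), 1606) = Add(Add(-389, 480), 1606) = Add(91, 1606) = 1697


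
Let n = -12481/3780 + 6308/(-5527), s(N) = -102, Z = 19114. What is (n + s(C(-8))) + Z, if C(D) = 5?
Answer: 56729573999/2984580 ≈ 19008.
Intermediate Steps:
n = -13260961/2984580 (n = -12481*1/3780 + 6308*(-1/5527) = -1783/540 - 6308/5527 = -13260961/2984580 ≈ -4.4432)
(n + s(C(-8))) + Z = (-13260961/2984580 - 102) + 19114 = -317688121/2984580 + 19114 = 56729573999/2984580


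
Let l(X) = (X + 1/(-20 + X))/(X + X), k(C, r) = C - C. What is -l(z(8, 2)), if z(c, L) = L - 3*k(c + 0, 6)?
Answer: -35/72 ≈ -0.48611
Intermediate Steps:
k(C, r) = 0
z(c, L) = L (z(c, L) = L - 3*0 = L + 0 = L)
l(X) = (X + 1/(-20 + X))/(2*X) (l(X) = (X + 1/(-20 + X))/((2*X)) = (X + 1/(-20 + X))*(1/(2*X)) = (X + 1/(-20 + X))/(2*X))
-l(z(8, 2)) = -(1 + 2² - 20*2)/(2*2*(-20 + 2)) = -(1 + 4 - 40)/(2*2*(-18)) = -(-1)*(-35)/(2*2*18) = -1*35/72 = -35/72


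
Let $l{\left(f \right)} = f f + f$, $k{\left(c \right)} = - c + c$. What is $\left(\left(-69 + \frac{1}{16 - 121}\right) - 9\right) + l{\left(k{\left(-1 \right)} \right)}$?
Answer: $- \frac{8191}{105} \approx -78.01$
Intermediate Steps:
$k{\left(c \right)} = 0$
$l{\left(f \right)} = f + f^{2}$ ($l{\left(f \right)} = f^{2} + f = f + f^{2}$)
$\left(\left(-69 + \frac{1}{16 - 121}\right) - 9\right) + l{\left(k{\left(-1 \right)} \right)} = \left(\left(-69 + \frac{1}{16 - 121}\right) - 9\right) + 0 \left(1 + 0\right) = \left(\left(-69 + \frac{1}{-105}\right) - 9\right) + 0 \cdot 1 = \left(\left(-69 - \frac{1}{105}\right) - 9\right) + 0 = \left(- \frac{7246}{105} - 9\right) + 0 = - \frac{8191}{105} + 0 = - \frac{8191}{105}$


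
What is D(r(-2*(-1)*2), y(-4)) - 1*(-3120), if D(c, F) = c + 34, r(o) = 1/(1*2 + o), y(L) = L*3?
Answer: 18925/6 ≈ 3154.2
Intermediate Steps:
y(L) = 3*L
r(o) = 1/(2 + o)
D(c, F) = 34 + c
D(r(-2*(-1)*2), y(-4)) - 1*(-3120) = (34 + 1/(2 - 2*(-1)*2)) - 1*(-3120) = (34 + 1/(2 + 2*2)) + 3120 = (34 + 1/(2 + 4)) + 3120 = (34 + 1/6) + 3120 = 205/6 + 3120 = 18925/6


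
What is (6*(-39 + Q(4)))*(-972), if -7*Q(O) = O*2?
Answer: 1638792/7 ≈ 2.3411e+5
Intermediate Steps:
Q(O) = -2*O/7 (Q(O) = -O*2/7 = -2*O/7)
(6*(-39 + Q(4)))*(-972) = (6*(-39 - 2/7*4))*(-972) = (6*(-39 - 8/7))*(-972) = (6*(-281/7))*(-972) = -1686/7*(-972) = 1638792/7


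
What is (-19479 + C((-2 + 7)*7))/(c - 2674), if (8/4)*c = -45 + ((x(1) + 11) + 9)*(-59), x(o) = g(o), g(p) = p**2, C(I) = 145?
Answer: 9667/1658 ≈ 5.8305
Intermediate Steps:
x(o) = o**2
c = -642 (c = (-45 + ((1**2 + 11) + 9)*(-59))/2 = (-45 + ((1 + 11) + 9)*(-59))/2 = (-45 + (12 + 9)*(-59))/2 = (-45 + 21*(-59))/2 = (-45 - 1239)/2 = (1/2)*(-1284) = -642)
(-19479 + C((-2 + 7)*7))/(c - 2674) = (-19479 + 145)/(-642 - 2674) = -19334/(-3316) = -19334*(-1/3316) = 9667/1658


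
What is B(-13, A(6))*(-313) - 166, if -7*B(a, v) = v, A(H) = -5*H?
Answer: -10552/7 ≈ -1507.4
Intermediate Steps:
B(a, v) = -v/7
B(-13, A(6))*(-313) - 166 = -(-5)*6/7*(-313) - 166 = -1/7*(-30)*(-313) - 166 = (30/7)*(-313) - 166 = -9390/7 - 166 = -10552/7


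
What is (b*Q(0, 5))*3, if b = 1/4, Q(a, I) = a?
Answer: 0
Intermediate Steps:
b = ¼ ≈ 0.25000
(b*Q(0, 5))*3 = ((¼)*0)*3 = 0*3 = 0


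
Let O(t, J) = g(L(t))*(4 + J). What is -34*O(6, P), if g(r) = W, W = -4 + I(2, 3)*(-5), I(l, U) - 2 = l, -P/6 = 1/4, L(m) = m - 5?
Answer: 2040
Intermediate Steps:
L(m) = -5 + m
P = -3/2 (P = -6/4 = -6*¼ = -3/2 ≈ -1.5000)
I(l, U) = 2 + l
W = -24 (W = -4 + (2 + 2)*(-5) = -4 + 4*(-5) = -4 - 20 = -24)
g(r) = -24
O(t, J) = -96 - 24*J (O(t, J) = -24*(4 + J) = -96 - 24*J)
-34*O(6, P) = -34*(-96 - 24*(-3/2)) = -34*(-96 + 36) = -34*(-60) = 2040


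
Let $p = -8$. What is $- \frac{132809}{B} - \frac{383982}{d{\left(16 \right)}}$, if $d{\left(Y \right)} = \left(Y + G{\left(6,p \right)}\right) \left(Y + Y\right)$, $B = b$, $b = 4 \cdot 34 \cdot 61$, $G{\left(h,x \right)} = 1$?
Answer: $- \frac{11977069}{16592} \approx -721.86$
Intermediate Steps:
$b = 8296$ ($b = 136 \cdot 61 = 8296$)
$B = 8296$
$d{\left(Y \right)} = 2 Y \left(1 + Y\right)$ ($d{\left(Y \right)} = \left(Y + 1\right) \left(Y + Y\right) = \left(1 + Y\right) 2 Y = 2 Y \left(1 + Y\right)$)
$- \frac{132809}{B} - \frac{383982}{d{\left(16 \right)}} = - \frac{132809}{8296} - \frac{383982}{2 \cdot 16 \left(1 + 16\right)} = \left(-132809\right) \frac{1}{8296} - \frac{383982}{2 \cdot 16 \cdot 17} = - \frac{132809}{8296} - \frac{383982}{544} = - \frac{132809}{8296} - \frac{191991}{272} = - \frac{11977069}{16592}$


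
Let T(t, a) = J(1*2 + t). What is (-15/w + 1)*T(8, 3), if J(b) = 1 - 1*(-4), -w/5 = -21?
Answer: 30/7 ≈ 4.2857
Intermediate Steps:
w = 105 (w = -5*(-21) = 105)
J(b) = 5 (J(b) = 1 + 4 = 5)
T(t, a) = 5
(-15/w + 1)*T(8, 3) = (-15/105 + 1)*5 = (-15*1/105 + 1)*5 = (-1/7 + 1)*5 = (6/7)*5 = 30/7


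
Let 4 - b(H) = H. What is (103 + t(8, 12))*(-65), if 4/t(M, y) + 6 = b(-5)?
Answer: -20345/3 ≈ -6781.7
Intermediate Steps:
b(H) = 4 - H
t(M, y) = 4/3 (t(M, y) = 4/(-6 + (4 - 1*(-5))) = 4/(-6 + (4 + 5)) = 4/(-6 + 9) = 4/3)
(103 + t(8, 12))*(-65) = (103 + 4/3)*(-65) = (313/3)*(-65) = -20345/3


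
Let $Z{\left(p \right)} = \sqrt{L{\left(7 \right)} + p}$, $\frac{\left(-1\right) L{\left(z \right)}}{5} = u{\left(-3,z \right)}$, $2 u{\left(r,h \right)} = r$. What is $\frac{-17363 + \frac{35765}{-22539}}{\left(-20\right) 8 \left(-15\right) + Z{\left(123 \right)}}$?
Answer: $- \frac{626208675200}{86547799107} + \frac{391380422 \sqrt{58}}{86547799107} \approx -7.201$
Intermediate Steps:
$u{\left(r,h \right)} = \frac{r}{2}$
$L{\left(z \right)} = \frac{15}{2}$ ($L{\left(z \right)} = - 5 \cdot \frac{1}{2} \left(-3\right) = \left(-5\right) \left(- \frac{3}{2}\right) = \frac{15}{2}$)
$Z{\left(p \right)} = \sqrt{\frac{15}{2} + p}$
$\frac{-17363 + \frac{35765}{-22539}}{\left(-20\right) 8 \left(-15\right) + Z{\left(123 \right)}} = \frac{-17363 + \frac{35765}{-22539}}{\left(-20\right) 8 \left(-15\right) + \frac{\sqrt{30 + 4 \cdot 123}}{2}} = \frac{-17363 + 35765 \left(- \frac{1}{22539}\right)}{\left(-160\right) \left(-15\right) + \frac{\sqrt{30 + 492}}{2}} = \frac{-17363 - \frac{35765}{22539}}{2400 + \frac{\sqrt{522}}{2}} = - \frac{391380422}{22539 \left(2400 + \frac{3 \sqrt{58}}{2}\right)}$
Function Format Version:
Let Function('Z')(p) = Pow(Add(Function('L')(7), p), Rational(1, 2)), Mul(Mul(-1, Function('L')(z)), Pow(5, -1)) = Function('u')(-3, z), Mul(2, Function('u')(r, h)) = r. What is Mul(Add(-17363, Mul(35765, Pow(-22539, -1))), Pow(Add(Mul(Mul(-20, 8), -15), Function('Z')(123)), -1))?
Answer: Add(Rational(-626208675200, 86547799107), Mul(Rational(391380422, 86547799107), Pow(58, Rational(1, 2)))) ≈ -7.2010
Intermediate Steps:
Function('u')(r, h) = Mul(Rational(1, 2), r)
Function('L')(z) = Rational(15, 2) (Function('L')(z) = Mul(-5, Mul(Rational(1, 2), -3)) = Mul(-5, Rational(-3, 2)) = Rational(15, 2))
Function('Z')(p) = Pow(Add(Rational(15, 2), p), Rational(1, 2))
Mul(Add(-17363, Mul(35765, Pow(-22539, -1))), Pow(Add(Mul(Mul(-20, 8), -15), Function('Z')(123)), -1)) = Mul(Add(-17363, Mul(35765, Pow(-22539, -1))), Pow(Add(Mul(Mul(-20, 8), -15), Mul(Rational(1, 2), Pow(Add(30, Mul(4, 123)), Rational(1, 2)))), -1)) = Mul(Add(-17363, Mul(35765, Rational(-1, 22539))), Pow(Add(Mul(-160, -15), Mul(Rational(1, 2), Pow(Add(30, 492), Rational(1, 2)))), -1)) = Mul(Add(-17363, Rational(-35765, 22539)), Pow(Add(2400, Mul(Rational(1, 2), Pow(522, Rational(1, 2)))), -1)) = Mul(Rational(-391380422, 22539), Pow(Add(2400, Mul(Rational(1, 2), Mul(3, Pow(58, Rational(1, 2))))), -1)) = Mul(Rational(-391380422, 22539), Pow(Add(2400, Mul(Rational(3, 2), Pow(58, Rational(1, 2)))), -1))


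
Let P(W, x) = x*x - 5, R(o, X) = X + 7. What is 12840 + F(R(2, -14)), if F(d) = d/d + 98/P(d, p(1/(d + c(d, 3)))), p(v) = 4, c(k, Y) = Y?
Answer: 141349/11 ≈ 12850.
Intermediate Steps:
R(o, X) = 7 + X
P(W, x) = -5 + x**2 (P(W, x) = x**2 - 5 = -5 + x**2)
F(d) = 109/11 (F(d) = d/d + 98/(-5 + 4**2) = 1 + 98/(-5 + 16) = 1 + 98/11 = 109/11)
12840 + F(R(2, -14)) = 12840 + 109/11 = 141349/11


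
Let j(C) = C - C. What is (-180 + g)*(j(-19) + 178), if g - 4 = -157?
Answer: -59274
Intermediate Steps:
j(C) = 0
g = -153 (g = 4 - 157 = -153)
(-180 + g)*(j(-19) + 178) = (-180 - 153)*(0 + 178) = -333*178 = -59274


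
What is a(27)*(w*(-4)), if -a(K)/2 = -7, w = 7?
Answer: -392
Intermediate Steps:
a(K) = 14 (a(K) = -2*(-7) = 14)
a(27)*(w*(-4)) = 14*(7*(-4)) = 14*(-28) = -392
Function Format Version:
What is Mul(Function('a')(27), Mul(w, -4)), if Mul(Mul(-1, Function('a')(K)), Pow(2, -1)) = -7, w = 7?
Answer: -392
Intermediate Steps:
Function('a')(K) = 14 (Function('a')(K) = Mul(-2, -7) = 14)
Mul(Function('a')(27), Mul(w, -4)) = Mul(14, Mul(7, -4)) = Mul(14, -28) = -392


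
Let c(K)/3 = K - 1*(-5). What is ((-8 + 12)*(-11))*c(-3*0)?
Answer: -660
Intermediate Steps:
c(K) = 15 + 3*K (c(K) = 3*(K - 1*(-5)) = 3*(K + 5) = 3*(5 + K) = 15 + 3*K)
((-8 + 12)*(-11))*c(-3*0) = ((-8 + 12)*(-11))*(15 + 3*(-3*0)) = (4*(-11))*(15 + 3*0) = -44*(15 + 0) = -44*15 = -660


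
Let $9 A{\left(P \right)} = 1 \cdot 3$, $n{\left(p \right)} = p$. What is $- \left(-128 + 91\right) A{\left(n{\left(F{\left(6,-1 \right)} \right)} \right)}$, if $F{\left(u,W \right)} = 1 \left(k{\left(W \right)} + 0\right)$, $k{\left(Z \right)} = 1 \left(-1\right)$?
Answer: $\frac{37}{3} \approx 12.333$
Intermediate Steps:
$k{\left(Z \right)} = -1$
$F{\left(u,W \right)} = -1$ ($F{\left(u,W \right)} = 1 \left(-1 + 0\right) = 1 \left(-1\right) = -1$)
$A{\left(P \right)} = \frac{1}{3}$ ($A{\left(P \right)} = \frac{1 \cdot 3}{9} = \frac{1}{9} \cdot 3 = \frac{1}{3}$)
$- \left(-128 + 91\right) A{\left(n{\left(F{\left(6,-1 \right)} \right)} \right)} = - \frac{-128 + 91}{3} = - \frac{-37}{3} = \left(-1\right) \left(- \frac{37}{3}\right) = \frac{37}{3}$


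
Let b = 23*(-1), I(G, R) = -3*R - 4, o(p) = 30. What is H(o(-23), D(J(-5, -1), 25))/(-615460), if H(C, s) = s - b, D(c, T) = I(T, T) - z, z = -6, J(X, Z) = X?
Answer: 5/61546 ≈ 8.1240e-5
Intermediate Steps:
I(G, R) = -4 - 3*R
b = -23
D(c, T) = 2 - 3*T (D(c, T) = (-4 - 3*T) - 1*(-6) = (-4 - 3*T) + 6 = 2 - 3*T)
H(C, s) = 23 + s (H(C, s) = s - 1*(-23) = s + 23 = 23 + s)
H(o(-23), D(J(-5, -1), 25))/(-615460) = (23 + (2 - 3*25))/(-615460) = (23 + (2 - 75))*(-1/615460) = (23 - 73)*(-1/615460) = -50*(-1/615460) = 5/61546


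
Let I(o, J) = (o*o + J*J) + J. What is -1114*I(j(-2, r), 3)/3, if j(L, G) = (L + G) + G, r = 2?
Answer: -17824/3 ≈ -5941.3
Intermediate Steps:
j(L, G) = L + 2*G (j(L, G) = (G + L) + G = L + 2*G)
I(o, J) = J + J**2 + o**2 (I(o, J) = (o**2 + J**2) + J = (J**2 + o**2) + J = J + J**2 + o**2)
-1114*I(j(-2, r), 3)/3 = -1114*(3 + 3**2 + (-2 + 2*2)**2)/3 = -1114*(3 + 9 + (-2 + 4)**2)/3 = -1114*(3 + 9 + 2**2)/3 = -1114*(3 + 9 + 4)/3 = -17824/3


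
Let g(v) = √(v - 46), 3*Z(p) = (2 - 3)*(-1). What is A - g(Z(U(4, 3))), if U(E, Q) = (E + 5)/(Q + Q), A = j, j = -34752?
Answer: -34752 - I*√411/3 ≈ -34752.0 - 6.7577*I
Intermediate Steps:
A = -34752
U(E, Q) = (5 + E)/(2*Q) (U(E, Q) = (5 + E)/((2*Q)) = (5 + E)*(1/(2*Q)) = (5 + E)/(2*Q))
Z(p) = ⅓ (Z(p) = ((2 - 3)*(-1))/3 = (-1*(-1))/3 = (⅓)*1 = ⅓)
g(v) = √(-46 + v)
A - g(Z(U(4, 3))) = -34752 - √(-46 + ⅓) = -34752 - √(-137/3) = -34752 - I*√411/3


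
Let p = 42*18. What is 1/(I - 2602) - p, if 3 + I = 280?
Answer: -1757701/2325 ≈ -756.00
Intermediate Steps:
I = 277 (I = -3 + 280 = 277)
p = 756
1/(I - 2602) - p = 1/(277 - 2602) - 1*756 = 1/(-2325) - 756 = -1/2325 - 756 = -1757701/2325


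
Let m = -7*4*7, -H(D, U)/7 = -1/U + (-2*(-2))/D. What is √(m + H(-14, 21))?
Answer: I*√1743/3 ≈ 13.916*I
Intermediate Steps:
H(D, U) = -28/D + 7/U (H(D, U) = -7*(-1/U + (-2*(-2))/D) = -7*(-1/U + 4/D) = -28/D + 7/U)
m = -196 (m = -28*7 = -196)
√(m + H(-14, 21)) = √(-196 + (-28/(-14) + 7/21)) = √(-196 + (-28*(-1/14) + 7*(1/21))) = √(-196 + (2 + ⅓)) = √(-196 + 7/3) = √(-581/3) = I*√1743/3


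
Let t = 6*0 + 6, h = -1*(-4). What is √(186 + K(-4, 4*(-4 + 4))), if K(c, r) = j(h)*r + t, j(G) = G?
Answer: 8*√3 ≈ 13.856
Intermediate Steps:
h = 4
t = 6 (t = 0 + 6 = 6)
K(c, r) = 6 + 4*r (K(c, r) = 4*r + 6 = 6 + 4*r)
√(186 + K(-4, 4*(-4 + 4))) = √(186 + (6 + 4*(4*(-4 + 4)))) = √(186 + (6 + 4*(4*0))) = √(186 + (6 + 4*0)) = √(186 + (6 + 0)) = √(186 + 6) = √192 = 8*√3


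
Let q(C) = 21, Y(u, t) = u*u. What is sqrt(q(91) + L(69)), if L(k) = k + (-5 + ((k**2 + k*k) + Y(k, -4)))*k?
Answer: 2*sqrt(246318) ≈ 992.61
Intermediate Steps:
Y(u, t) = u**2
L(k) = k + k*(-5 + 3*k**2) (L(k) = k + (-5 + ((k**2 + k*k) + k**2))*k = k + (-5 + ((k**2 + k**2) + k**2))*k = k + (-5 + (2*k**2 + k**2))*k = k + (-5 + 3*k**2)*k = k + k*(-5 + 3*k**2))
sqrt(q(91) + L(69)) = sqrt(21 + 69*(-4 + 3*69**2)) = sqrt(21 + 69*(-4 + 3*4761)) = sqrt(21 + 69*(-4 + 14283)) = sqrt(21 + 69*14279) = sqrt(21 + 985251) = sqrt(985272) = 2*sqrt(246318)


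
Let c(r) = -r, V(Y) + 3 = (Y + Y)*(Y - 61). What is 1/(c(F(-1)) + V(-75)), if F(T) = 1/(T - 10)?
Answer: 11/224368 ≈ 4.9027e-5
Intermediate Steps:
V(Y) = -3 + 2*Y*(-61 + Y) (V(Y) = -3 + (Y + Y)*(Y - 61) = -3 + (2*Y)*(-61 + Y) = -3 + 2*Y*(-61 + Y))
F(T) = 1/(-10 + T)
1/(c(F(-1)) + V(-75)) = 1/(-1/(-10 - 1) + (-3 - 122*(-75) + 2*(-75)²)) = 1/(-1/(-11) + (-3 + 9150 + 2*5625)) = 1/(-1*(-1/11) + (-3 + 9150 + 11250)) = 1/(1/11 + 20397) = 1/(224368/11) = 11/224368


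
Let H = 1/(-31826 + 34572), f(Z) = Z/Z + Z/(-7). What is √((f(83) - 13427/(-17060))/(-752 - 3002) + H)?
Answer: √288568092909925765930/307759789820 ≈ 0.055197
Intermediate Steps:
f(Z) = 1 - Z/7 (f(Z) = 1 + Z*(-⅐) = 1 - Z/7)
H = 1/2746 ≈ 0.00036417
√((f(83) - 13427/(-17060))/(-752 - 3002) + H) = √(((1 - ⅐*83) - 13427/(-17060))/(-752 - 3002) + 1/2746) = √(((1 - 83/7) - 13427*(-1/17060))/(-3754) + 1/2746) = √((-76/7 + 13427/17060)*(-1/3754) + 1/2746) = √(-1202571/119420*(-1/3754) + 1/2746) = √(1202571/448302680 + 1/2746) = √(1875281323/615519579640) = √288568092909925765930/307759789820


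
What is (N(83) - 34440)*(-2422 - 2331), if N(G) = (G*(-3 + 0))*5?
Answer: 169610805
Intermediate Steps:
N(G) = -15*G (N(G) = (G*(-3))*5 = -3*G*5 = -15*G)
(N(83) - 34440)*(-2422 - 2331) = (-15*83 - 34440)*(-2422 - 2331) = (-1245 - 34440)*(-4753) = -35685*(-4753) = 169610805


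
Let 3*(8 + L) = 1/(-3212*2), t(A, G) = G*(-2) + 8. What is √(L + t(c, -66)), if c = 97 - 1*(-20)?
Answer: √12256524654/9636 ≈ 11.489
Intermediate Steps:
c = 117 (c = 97 + 20 = 117)
t(A, G) = 8 - 2*G (t(A, G) = -2*G + 8 = 8 - 2*G)
L = -154177/19272 (L = -8 + 1/(3*((-3212*2))) = -8 + (⅓)/(-6424) = -8 + (⅓)*(-1/6424) = -8 - 1/19272 = -154177/19272 ≈ -8.0000)
√(L + t(c, -66)) = √(-154177/19272 + (8 - 2*(-66))) = √(-154177/19272 + (8 + 132)) = √(-154177/19272 + 140) = √(2543903/19272) = √12256524654/9636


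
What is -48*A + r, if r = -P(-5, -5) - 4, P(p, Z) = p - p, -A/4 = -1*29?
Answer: -5572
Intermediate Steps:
A = 116 (A = -(-4)*29 = -4*(-29) = 116)
P(p, Z) = 0
r = -4 (r = -1*0 - 4 = 0 - 4 = -4)
-48*A + r = -48*116 - 4 = -5568 - 4 = -5572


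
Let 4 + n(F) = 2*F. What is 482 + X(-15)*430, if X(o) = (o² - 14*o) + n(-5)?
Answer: 181512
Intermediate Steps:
n(F) = -4 + 2*F
X(o) = -14 + o² - 14*o (X(o) = (o² - 14*o) + (-4 + 2*(-5)) = (o² - 14*o) + (-4 - 10) = (o² - 14*o) - 14 = -14 + o² - 14*o)
482 + X(-15)*430 = 482 + (-14 + (-15)² - 14*(-15))*430 = 482 + (-14 + 225 + 210)*430 = 482 + 421*430 = 482 + 181030 = 181512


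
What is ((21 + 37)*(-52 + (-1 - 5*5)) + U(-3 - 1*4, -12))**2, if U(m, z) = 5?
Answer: 20421361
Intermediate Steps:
((21 + 37)*(-52 + (-1 - 5*5)) + U(-3 - 1*4, -12))**2 = ((21 + 37)*(-52 + (-1 - 5*5)) + 5)**2 = (58*(-52 + (-1 - 25)) + 5)**2 = (58*(-52 - 26) + 5)**2 = (58*(-78) + 5)**2 = (-4524 + 5)**2 = (-4519)**2 = 20421361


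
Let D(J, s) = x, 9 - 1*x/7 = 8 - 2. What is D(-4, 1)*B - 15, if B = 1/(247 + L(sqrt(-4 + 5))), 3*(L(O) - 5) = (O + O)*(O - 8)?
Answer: -1581/106 ≈ -14.915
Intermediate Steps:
x = 21 (x = 63 - 7*(8 - 2) = 63 - 7*6 = 63 - 42 = 21)
D(J, s) = 21
L(O) = 5 + 2*O*(-8 + O)/3 (L(O) = 5 + ((O + O)*(O - 8))/3 = 5 + ((2*O)*(-8 + O))/3 = 5 + (2*O*(-8 + O))/3 = 5 + 2*O*(-8 + O)/3)
B = 3/742 (B = 1/(247 + (5 - 16*sqrt(-4 + 5)/3 + 2*(sqrt(-4 + 5))**2/3)) = 1/(247 + (5 - 16*sqrt(1)/3 + 2*(sqrt(1))**2/3)) = 1/(247 + (5 - 16/3*1 + (2/3)*1**2)) = 1/(247 + (5 - 16/3 + (2/3)*1)) = 1/(247 + (5 - 16/3 + 2/3)) = 1/(247 + 1/3) = 1/(742/3) = 3/742 ≈ 0.0040431)
D(-4, 1)*B - 15 = 21*(3/742) - 15 = 9/106 - 15 = -1581/106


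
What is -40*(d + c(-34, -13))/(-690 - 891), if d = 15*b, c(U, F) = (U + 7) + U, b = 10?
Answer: 3560/1581 ≈ 2.2517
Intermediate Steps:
c(U, F) = 7 + 2*U (c(U, F) = (7 + U) + U = 7 + 2*U)
d = 150 (d = 15*10 = 150)
-40*(d + c(-34, -13))/(-690 - 891) = -40*(150 + (7 + 2*(-34)))/(-690 - 891) = -40*(150 + (7 - 68))/(-1581) = -40*(150 - 61)*(-1)/1581 = -3560*(-1)/1581 = -40*(-89/1581) = 3560/1581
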